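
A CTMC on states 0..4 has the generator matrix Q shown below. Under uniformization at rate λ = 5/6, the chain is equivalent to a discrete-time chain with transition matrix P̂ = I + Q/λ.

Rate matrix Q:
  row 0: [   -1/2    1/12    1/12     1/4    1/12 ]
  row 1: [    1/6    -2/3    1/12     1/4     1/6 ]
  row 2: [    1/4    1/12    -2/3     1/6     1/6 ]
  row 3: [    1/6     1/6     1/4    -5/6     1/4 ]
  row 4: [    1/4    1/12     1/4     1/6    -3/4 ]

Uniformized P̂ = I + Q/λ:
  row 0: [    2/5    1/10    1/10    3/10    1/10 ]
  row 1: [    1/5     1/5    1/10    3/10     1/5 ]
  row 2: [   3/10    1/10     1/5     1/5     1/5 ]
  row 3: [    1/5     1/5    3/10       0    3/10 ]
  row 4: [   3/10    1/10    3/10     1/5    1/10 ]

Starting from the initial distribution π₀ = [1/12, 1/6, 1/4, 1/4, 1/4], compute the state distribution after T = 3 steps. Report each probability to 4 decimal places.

t=0: π = [0.0833, 0.1667, 0.2500, 0.2500, 0.2500]
t=1: π = [0.2667, 0.1417, 0.2250, 0.1750, 0.1917]
t=2: π = [0.2950, 0.1317, 0.1958, 0.2058, 0.1717]
t=3: π = [0.2958, 0.1338, 0.1951, 0.2015, 0.1739]

π = [0.2958, 0.1338, 0.1951, 0.2015, 0.1739]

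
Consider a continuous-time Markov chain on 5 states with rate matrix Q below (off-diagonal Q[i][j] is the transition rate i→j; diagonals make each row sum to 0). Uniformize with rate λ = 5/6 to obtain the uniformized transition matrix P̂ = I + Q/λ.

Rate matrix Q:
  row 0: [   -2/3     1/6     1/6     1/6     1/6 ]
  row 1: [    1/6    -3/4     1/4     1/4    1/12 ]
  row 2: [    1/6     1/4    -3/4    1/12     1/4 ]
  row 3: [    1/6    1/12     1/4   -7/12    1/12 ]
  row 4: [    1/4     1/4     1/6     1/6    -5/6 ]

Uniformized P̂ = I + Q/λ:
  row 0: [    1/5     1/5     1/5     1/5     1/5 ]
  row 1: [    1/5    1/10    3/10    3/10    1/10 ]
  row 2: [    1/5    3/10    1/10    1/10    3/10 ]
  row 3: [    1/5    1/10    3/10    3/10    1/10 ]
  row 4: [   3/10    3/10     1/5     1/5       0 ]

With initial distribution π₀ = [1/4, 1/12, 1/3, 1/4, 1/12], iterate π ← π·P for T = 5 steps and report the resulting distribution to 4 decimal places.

t=0: π = [0.2500, 0.0833, 0.3333, 0.2500, 0.0833]
t=1: π = [0.2083, 0.2083, 0.2000, 0.2000, 0.1833]
t=2: π = [0.2183, 0.1975, 0.2208, 0.2208, 0.1425]
t=3: π = [0.2143, 0.1945, 0.2198, 0.2198, 0.1518]
t=4: π = [0.2152, 0.1957, 0.2195, 0.2195, 0.1502]
t=5: π = [0.2150, 0.1954, 0.2196, 0.2196, 0.1504]

π = [0.2150, 0.1954, 0.2196, 0.2196, 0.1504]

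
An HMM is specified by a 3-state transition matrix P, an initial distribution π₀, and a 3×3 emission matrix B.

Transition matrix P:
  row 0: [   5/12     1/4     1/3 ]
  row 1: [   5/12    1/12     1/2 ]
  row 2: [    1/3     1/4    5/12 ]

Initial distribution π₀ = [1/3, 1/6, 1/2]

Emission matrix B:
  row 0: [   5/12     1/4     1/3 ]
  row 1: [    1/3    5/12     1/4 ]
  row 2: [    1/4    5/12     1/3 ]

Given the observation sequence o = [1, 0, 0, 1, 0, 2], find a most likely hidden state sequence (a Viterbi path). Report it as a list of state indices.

t=0: δ = [8.333e-02, 6.944e-02, 2.083e-01]  (obs o_0=1)
t=1: δ = [2.894e-02, 1.736e-02, 2.170e-02]  ψ = [2, 2, 2]  (obs o_1=0)
t=2: δ = [5.023e-03, 2.411e-03, 2.411e-03]  ψ = [0, 0, 0]  (obs o_2=0)
t=3: δ = [5.233e-04, 5.233e-04, 6.977e-04]  ψ = [0, 0, 0]  (obs o_3=1)
t=4: δ = [9.690e-05, 5.814e-05, 7.268e-05]  ψ = [2, 2, 2]  (obs o_4=0)
t=5: δ = [1.346e-05, 6.056e-06, 1.077e-05]  ψ = [0, 0, 0]  (obs o_5=2)
backtrack: best end state = 0; path = [2, 0, 0, 2, 0, 0]

path = [2, 0, 0, 2, 0, 0]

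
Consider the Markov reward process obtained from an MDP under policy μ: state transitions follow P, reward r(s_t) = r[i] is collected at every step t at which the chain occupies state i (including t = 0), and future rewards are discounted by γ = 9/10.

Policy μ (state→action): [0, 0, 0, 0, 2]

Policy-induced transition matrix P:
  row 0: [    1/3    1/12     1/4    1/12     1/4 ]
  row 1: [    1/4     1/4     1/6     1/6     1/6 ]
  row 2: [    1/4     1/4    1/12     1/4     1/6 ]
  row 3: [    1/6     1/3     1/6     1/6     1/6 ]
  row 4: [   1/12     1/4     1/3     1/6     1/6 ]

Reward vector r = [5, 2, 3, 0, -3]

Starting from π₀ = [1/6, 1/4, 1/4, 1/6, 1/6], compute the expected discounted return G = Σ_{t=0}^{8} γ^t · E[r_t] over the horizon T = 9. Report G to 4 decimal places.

t=0: π = [0.1667, 0.2500, 0.2500, 0.1667, 0.1667], E[r] = 1.5833, γ^t·E[r] = 1.583333, running G = 1.583333
t=1: π = [0.2222, 0.2361, 0.1875, 0.1736, 0.1806], E[r] = 1.6042, γ^t·E[r] = 1.443750, running G = 3.027083
t=2: π = [0.2240, 0.2274, 0.1997, 0.1638, 0.1852], E[r] = 1.6181, γ^t·E[r] = 1.310625, running G = 4.337708
t=3: π = [0.2242, 0.2263, 0.1996, 0.1646, 0.1853], E[r] = 1.6161, γ^t·E[r] = 1.178121, running G = 5.515829
t=4: π = [0.2241, 0.2264, 0.1996, 0.1646, 0.1853], E[r] = 1.6159, γ^t·E[r] = 1.060161, running G = 6.575991
t=5: π = [0.2241, 0.2264, 0.1996, 0.1646, 0.1853], E[r] = 1.6158, γ^t·E[r] = 0.954135, running G = 7.530125
t=6: π = [0.2241, 0.2264, 0.1996, 0.1646, 0.1853], E[r] = 1.6158, γ^t·E[r] = 0.858722, running G = 8.388847
t=7: π = [0.2241, 0.2264, 0.1996, 0.1646, 0.1853], E[r] = 1.6158, γ^t·E[r] = 0.772850, running G = 9.161696
t=8: π = [0.2241, 0.2264, 0.1996, 0.1646, 0.1853], E[r] = 1.6158, γ^t·E[r] = 0.695565, running G = 9.857261

G = 9.8573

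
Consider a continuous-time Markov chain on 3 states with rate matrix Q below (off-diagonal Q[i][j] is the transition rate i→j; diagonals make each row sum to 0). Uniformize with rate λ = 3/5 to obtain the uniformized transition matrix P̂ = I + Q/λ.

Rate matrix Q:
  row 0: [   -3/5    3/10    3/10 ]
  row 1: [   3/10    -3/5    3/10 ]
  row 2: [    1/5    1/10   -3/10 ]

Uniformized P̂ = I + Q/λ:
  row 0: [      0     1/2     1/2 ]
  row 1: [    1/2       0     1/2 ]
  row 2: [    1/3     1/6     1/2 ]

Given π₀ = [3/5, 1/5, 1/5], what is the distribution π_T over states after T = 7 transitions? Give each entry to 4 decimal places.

π = [0.2760, 0.2240, 0.5000]

t=0: π = [0.6000, 0.2000, 0.2000]
t=1: π = [0.1667, 0.3333, 0.5000]
t=2: π = [0.3333, 0.1667, 0.5000]
t=3: π = [0.2500, 0.2500, 0.5000]
t=4: π = [0.2917, 0.2083, 0.5000]
t=5: π = [0.2708, 0.2292, 0.5000]
t=6: π = [0.2813, 0.2188, 0.5000]
t=7: π = [0.2760, 0.2240, 0.5000]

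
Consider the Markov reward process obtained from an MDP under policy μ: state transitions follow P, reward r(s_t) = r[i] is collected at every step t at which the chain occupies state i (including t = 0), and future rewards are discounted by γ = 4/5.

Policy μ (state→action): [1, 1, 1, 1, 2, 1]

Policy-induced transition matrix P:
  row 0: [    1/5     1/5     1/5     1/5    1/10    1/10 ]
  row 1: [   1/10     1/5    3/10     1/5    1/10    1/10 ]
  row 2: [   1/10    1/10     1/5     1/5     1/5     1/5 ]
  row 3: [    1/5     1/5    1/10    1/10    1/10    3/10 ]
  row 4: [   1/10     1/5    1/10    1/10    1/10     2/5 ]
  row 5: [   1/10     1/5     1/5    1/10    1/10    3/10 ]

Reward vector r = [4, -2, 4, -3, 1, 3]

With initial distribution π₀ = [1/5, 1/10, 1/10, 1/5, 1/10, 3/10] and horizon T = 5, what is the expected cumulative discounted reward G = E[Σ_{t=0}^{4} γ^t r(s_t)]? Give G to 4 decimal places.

t=0: π = [0.2000, 0.1000, 0.1000, 0.2000, 0.1000, 0.3000], E[r] = 1.4000, γ^t·E[r] = 1.400000, running G = 1.400000
t=1: π = [0.1400, 0.1900, 0.1800, 0.1400, 0.1100, 0.2400], E[r] = 1.3100, γ^t·E[r] = 1.048000, running G = 2.448000
t=2: π = [0.1280, 0.1820, 0.1940, 0.1510, 0.1180, 0.2270], E[r] = 1.2700, γ^t·E[r] = 0.812800, running G = 3.260800
t=3: π = [0.1279, 0.1806, 0.1913, 0.1504, 0.1194, 0.2304], E[r] = 1.2750, γ^t·E[r] = 0.652800, running G = 3.913600
t=4: π = [0.1278, 0.1809, 0.1911, 0.1500, 0.1191, 0.2311], E[r] = 1.2764, γ^t·E[r] = 0.522822, running G = 4.436422

G = 4.4364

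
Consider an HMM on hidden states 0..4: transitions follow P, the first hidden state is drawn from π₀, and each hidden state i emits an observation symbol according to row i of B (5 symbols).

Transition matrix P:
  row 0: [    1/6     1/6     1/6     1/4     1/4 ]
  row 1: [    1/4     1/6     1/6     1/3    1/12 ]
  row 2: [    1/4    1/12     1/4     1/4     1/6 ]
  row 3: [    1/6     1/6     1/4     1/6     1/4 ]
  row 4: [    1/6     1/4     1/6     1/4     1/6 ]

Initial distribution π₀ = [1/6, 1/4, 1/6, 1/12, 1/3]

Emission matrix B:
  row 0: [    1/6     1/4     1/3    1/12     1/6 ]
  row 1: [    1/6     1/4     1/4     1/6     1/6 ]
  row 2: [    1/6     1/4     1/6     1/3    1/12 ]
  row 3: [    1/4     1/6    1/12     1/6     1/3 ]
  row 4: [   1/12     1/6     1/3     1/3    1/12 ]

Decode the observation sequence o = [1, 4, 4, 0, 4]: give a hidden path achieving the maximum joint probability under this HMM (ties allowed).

path = [1, 3, 3, 2, 3]

t=0: δ = [4.167e-02, 6.250e-02, 4.167e-02, 1.389e-02, 5.556e-02]  (obs o_0=1)
t=1: δ = [2.604e-03, 2.315e-03, 8.681e-04, 6.944e-03, 8.681e-04]  ψ = [1, 4, 1, 1, 0]  (obs o_1=4)
t=2: δ = [1.929e-04, 1.929e-04, 1.447e-04, 3.858e-04, 1.447e-04]  ψ = [3, 3, 3, 3, 3]  (obs o_2=4)
t=3: δ = [1.072e-05, 1.072e-05, 1.608e-05, 1.608e-05, 8.038e-06]  ψ = [3, 3, 3, 1, 3]  (obs o_3=0)
t=4: δ = [6.698e-07, 4.465e-07, 3.349e-07, 1.340e-06, 3.349e-07]  ψ = [2, 3, 2, 2, 3]  (obs o_4=4)
backtrack: best end state = 3; path = [1, 3, 3, 2, 3]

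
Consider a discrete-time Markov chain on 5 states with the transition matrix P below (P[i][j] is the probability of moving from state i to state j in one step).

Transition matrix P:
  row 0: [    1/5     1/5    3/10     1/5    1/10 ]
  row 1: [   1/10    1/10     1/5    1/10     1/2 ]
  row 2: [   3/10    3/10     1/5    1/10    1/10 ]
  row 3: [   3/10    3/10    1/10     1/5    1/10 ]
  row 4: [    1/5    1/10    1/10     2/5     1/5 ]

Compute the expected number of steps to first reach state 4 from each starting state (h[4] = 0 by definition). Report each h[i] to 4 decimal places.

h = [5.3600, 3.4400, 5.2000, 5.2000, 0.0000]

First-step conditioning: h[4] = 0; for i ≠ 4, h[i] = 1 + Σ_k P[i][k]·h[k].
  h[0] = 1 + 1/5·h[0] + 1/5·h[1] + 3/10·h[2] + 1/5·h[3]
  h[1] = 1 + 1/10·h[0] + 1/10·h[1] + 1/5·h[2] + 1/10·h[3]
  h[2] = 1 + 3/10·h[0] + 3/10·h[1] + 1/5·h[2] + 1/10·h[3]
  h[3] = 1 + 3/10·h[0] + 3/10·h[1] + 1/10·h[2] + 1/5·h[3]
Solving the 4×4 linear system over states ≠ 4 gives exactly h = [134/25, 86/25, 26/5, 26/5, 0] (h[4] = 0 is the target).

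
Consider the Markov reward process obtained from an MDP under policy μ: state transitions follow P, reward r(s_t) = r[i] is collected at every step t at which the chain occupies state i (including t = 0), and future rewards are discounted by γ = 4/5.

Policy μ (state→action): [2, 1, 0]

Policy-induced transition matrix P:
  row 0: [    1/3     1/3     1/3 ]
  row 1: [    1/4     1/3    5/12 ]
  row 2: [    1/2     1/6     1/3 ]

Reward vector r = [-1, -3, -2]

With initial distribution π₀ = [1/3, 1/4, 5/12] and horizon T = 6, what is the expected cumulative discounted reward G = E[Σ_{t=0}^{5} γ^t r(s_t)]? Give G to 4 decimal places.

G = -7.0197

t=0: π = [0.3333, 0.2500, 0.4167], E[r] = -1.9167, γ^t·E[r] = -1.916667, running G = -1.916667
t=1: π = [0.3819, 0.2639, 0.3542], E[r] = -1.8819, γ^t·E[r] = -1.505556, running G = -3.422222
t=2: π = [0.3704, 0.2743, 0.3553], E[r] = -1.9039, γ^t·E[r] = -1.218519, running G = -4.640741
t=3: π = [0.3697, 0.2741, 0.3562], E[r] = -1.9044, γ^t·E[r] = -0.975062, running G = -5.615802
t=4: π = [0.3699, 0.2740, 0.3562], E[r] = -1.9041, γ^t·E[r] = -0.779924, running G = -6.395727
t=5: π = [0.3699, 0.2740, 0.3562], E[r] = -1.9041, γ^t·E[r] = -0.623937, running G = -7.019664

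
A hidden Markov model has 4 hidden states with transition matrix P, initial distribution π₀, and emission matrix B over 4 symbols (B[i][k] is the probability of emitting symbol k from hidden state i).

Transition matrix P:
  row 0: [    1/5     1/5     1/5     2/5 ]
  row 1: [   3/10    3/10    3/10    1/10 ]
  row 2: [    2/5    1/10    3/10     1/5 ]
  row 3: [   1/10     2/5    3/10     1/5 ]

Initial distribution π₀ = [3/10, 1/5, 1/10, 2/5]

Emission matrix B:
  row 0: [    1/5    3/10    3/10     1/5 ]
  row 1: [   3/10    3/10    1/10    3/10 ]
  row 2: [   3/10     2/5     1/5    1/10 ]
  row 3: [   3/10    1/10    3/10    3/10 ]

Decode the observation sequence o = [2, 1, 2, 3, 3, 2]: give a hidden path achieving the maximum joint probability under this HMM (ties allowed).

t=0: δ = [9.000e-02, 2.000e-02, 2.000e-02, 1.200e-01]  (obs o_0=2)
t=1: δ = [5.400e-03, 1.440e-02, 1.440e-02, 3.600e-03]  ψ = [0, 3, 3, 0]  (obs o_1=1)
t=2: δ = [1.728e-03, 4.320e-04, 8.640e-04, 8.640e-04]  ψ = [2, 1, 1, 2]  (obs o_2=2)
t=3: δ = [6.912e-05, 1.037e-04, 3.456e-05, 2.074e-04]  ψ = [0, 0, 0, 0]  (obs o_3=3)
t=4: δ = [6.221e-06, 2.488e-05, 6.221e-06, 1.244e-05]  ψ = [1, 3, 3, 3]  (obs o_4=3)
t=5: δ = [2.239e-06, 7.465e-07, 1.493e-06, 7.465e-07]  ψ = [1, 1, 1, 0]  (obs o_5=2)
backtrack: best end state = 0; path = [3, 2, 0, 3, 1, 0]

path = [3, 2, 0, 3, 1, 0]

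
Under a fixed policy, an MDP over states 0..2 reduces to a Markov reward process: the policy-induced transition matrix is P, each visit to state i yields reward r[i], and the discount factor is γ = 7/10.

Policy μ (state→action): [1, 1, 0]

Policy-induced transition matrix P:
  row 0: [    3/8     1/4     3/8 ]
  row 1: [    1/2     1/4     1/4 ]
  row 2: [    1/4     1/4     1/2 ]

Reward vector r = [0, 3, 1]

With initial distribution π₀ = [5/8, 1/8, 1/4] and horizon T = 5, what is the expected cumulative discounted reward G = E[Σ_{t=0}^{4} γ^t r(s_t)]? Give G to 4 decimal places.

t=0: π = [0.6250, 0.1250, 0.2500], E[r] = 0.6250, γ^t·E[r] = 0.625000, running G = 0.625000
t=1: π = [0.3594, 0.2500, 0.3906], E[r] = 1.1406, γ^t·E[r] = 0.798438, running G = 1.423438
t=2: π = [0.3574, 0.2500, 0.3926], E[r] = 1.1426, γ^t·E[r] = 0.559863, running G = 1.983301
t=3: π = [0.3572, 0.2500, 0.3928], E[r] = 1.1428, γ^t·E[r] = 0.391988, running G = 2.375289
t=4: π = [0.3571, 0.2500, 0.3929], E[r] = 1.1429, γ^t·E[r] = 0.274399, running G = 2.649688

G = 2.6497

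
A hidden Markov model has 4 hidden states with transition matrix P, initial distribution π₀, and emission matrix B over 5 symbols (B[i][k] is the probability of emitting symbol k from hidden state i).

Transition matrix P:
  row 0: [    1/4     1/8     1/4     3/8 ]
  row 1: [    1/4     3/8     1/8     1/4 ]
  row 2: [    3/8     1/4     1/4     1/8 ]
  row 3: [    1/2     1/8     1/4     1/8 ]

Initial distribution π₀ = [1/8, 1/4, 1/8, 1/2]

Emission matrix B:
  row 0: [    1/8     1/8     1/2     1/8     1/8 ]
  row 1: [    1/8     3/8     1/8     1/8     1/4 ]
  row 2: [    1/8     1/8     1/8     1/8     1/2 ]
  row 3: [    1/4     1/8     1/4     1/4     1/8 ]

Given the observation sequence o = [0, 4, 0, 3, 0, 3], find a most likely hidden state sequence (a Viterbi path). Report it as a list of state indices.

path = [3, 2, 0, 3, 0, 3]

t=0: δ = [1.562e-02, 3.125e-02, 1.562e-02, 1.250e-01]  (obs o_0=0)
t=1: δ = [7.812e-03, 3.906e-03, 1.562e-02, 1.953e-03]  ψ = [3, 3, 3, 3]  (obs o_1=4)
t=2: δ = [7.324e-04, 4.883e-04, 4.883e-04, 7.324e-04]  ψ = [2, 2, 2, 0]  (obs o_2=0)
t=3: δ = [4.578e-05, 2.289e-05, 2.289e-05, 6.866e-05]  ψ = [3, 1, 0, 0]  (obs o_3=3)
t=4: δ = [4.292e-06, 1.073e-06, 2.146e-06, 4.292e-06]  ψ = [3, 1, 3, 0]  (obs o_4=0)
t=5: δ = [2.682e-07, 6.706e-08, 1.341e-07, 4.023e-07]  ψ = [3, 0, 0, 0]  (obs o_5=3)
backtrack: best end state = 3; path = [3, 2, 0, 3, 0, 3]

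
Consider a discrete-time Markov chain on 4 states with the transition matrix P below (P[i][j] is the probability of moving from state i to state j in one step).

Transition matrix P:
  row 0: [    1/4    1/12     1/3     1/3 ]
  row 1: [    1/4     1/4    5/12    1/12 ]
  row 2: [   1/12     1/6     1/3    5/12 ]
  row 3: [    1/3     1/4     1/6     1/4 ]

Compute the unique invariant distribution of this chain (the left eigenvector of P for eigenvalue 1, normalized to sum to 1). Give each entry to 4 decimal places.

π = [0.2238, 0.1876, 0.3010, 0.2876]

Balance equations π_j = Σ_i π_i·P[i][j]:
  π_0 = 1/4·π_0 + 1/4·π_1 + 1/12·π_2 + 1/3·π_3
  π_1 = 1/12·π_0 + 1/4·π_1 + 1/6·π_2 + 1/4·π_3
  π_2 = 1/3·π_0 + 5/12·π_1 + 1/3·π_2 + 1/6·π_3
  normalize: π_0 + π_1 + π_2 + π_3 = 1
Solving the linear system gives exactly π = [365/1631, 306/1631, 491/1631, 67/233].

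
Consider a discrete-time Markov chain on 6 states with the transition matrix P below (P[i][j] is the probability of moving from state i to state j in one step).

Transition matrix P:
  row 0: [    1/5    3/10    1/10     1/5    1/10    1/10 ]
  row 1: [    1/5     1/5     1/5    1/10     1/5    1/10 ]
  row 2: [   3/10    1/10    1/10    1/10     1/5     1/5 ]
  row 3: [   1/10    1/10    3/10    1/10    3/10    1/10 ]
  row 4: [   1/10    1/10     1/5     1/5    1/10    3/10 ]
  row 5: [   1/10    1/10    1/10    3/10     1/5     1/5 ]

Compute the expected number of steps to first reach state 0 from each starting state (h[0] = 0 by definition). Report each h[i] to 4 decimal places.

First-step conditioning: h[0] = 0; for i ≠ 0, h[i] = 1 + Σ_k P[i][k]·h[k].
  h[1] = 1 + 1/5·h[1] + 1/5·h[2] + 1/10·h[3] + 1/5·h[4] + 1/10·h[5]
  h[2] = 1 + 1/10·h[1] + 1/10·h[2] + 1/10·h[3] + 1/5·h[4] + 1/5·h[5]
  h[3] = 1 + 1/10·h[1] + 3/10·h[2] + 1/10·h[3] + 3/10·h[4] + 1/10·h[5]
  h[4] = 1 + 1/10·h[1] + 1/5·h[2] + 1/5·h[3] + 1/10·h[4] + 3/10·h[5]
  h[5] = 1 + 1/10·h[1] + 1/10·h[2] + 3/10·h[3] + 1/5·h[4] + 1/5·h[5]
Solving the 5×5 linear system over states ≠ 0 gives exactly h = [0, 10834/1793, 9990/1793, 11970/1793, 12204/1793, 12384/1793] (h[0] = 0 is the target).

h = [0.0000, 6.0424, 5.5717, 6.6760, 6.8065, 6.9069]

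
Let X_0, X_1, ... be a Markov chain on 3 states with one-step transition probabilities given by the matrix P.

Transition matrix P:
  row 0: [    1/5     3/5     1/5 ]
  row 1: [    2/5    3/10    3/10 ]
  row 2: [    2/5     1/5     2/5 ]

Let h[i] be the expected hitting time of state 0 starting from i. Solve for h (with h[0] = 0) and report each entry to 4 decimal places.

First-step conditioning: h[0] = 0; for i ≠ 0, h[i] = 1 + Σ_k P[i][k]·h[k].
  h[1] = 1 + 3/10·h[1] + 3/10·h[2]
  h[2] = 1 + 1/5·h[1] + 2/5·h[2]
Solving the 2×2 linear system over states ≠ 0 gives exactly h = [0, 5/2, 5/2] (h[0] = 0 is the target).

h = [0.0000, 2.5000, 2.5000]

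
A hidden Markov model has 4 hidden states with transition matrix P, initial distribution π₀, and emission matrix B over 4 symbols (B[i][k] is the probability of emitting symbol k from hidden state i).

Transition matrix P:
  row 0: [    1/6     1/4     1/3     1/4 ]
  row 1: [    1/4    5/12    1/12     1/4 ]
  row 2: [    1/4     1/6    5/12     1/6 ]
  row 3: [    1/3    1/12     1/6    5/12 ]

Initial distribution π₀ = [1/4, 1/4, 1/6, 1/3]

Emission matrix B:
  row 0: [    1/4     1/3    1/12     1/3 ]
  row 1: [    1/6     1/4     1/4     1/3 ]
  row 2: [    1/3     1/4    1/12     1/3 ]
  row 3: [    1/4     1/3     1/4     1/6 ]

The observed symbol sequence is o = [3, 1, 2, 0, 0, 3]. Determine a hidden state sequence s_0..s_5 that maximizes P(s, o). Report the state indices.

path = [3, 3, 3, 0, 2, 2]

t=0: δ = [8.333e-02, 8.333e-02, 5.556e-02, 5.556e-02]  (obs o_0=3)
t=1: δ = [6.944e-03, 8.681e-03, 6.944e-03, 7.716e-03]  ψ = [1, 1, 0, 3]  (obs o_1=1)
t=2: δ = [2.143e-04, 9.042e-04, 2.411e-04, 8.038e-04]  ψ = [3, 1, 2, 3]  (obs o_2=2)
t=3: δ = [6.698e-05, 6.279e-05, 4.465e-05, 8.372e-05]  ψ = [3, 1, 3, 3]  (obs o_3=0)
t=4: δ = [6.977e-06, 4.361e-06, 7.442e-06, 8.721e-06]  ψ = [3, 1, 0, 3]  (obs o_4=0)
t=5: δ = [9.690e-07, 6.056e-07, 1.034e-06, 6.056e-07]  ψ = [3, 1, 2, 3]  (obs o_5=3)
backtrack: best end state = 2; path = [3, 3, 3, 0, 2, 2]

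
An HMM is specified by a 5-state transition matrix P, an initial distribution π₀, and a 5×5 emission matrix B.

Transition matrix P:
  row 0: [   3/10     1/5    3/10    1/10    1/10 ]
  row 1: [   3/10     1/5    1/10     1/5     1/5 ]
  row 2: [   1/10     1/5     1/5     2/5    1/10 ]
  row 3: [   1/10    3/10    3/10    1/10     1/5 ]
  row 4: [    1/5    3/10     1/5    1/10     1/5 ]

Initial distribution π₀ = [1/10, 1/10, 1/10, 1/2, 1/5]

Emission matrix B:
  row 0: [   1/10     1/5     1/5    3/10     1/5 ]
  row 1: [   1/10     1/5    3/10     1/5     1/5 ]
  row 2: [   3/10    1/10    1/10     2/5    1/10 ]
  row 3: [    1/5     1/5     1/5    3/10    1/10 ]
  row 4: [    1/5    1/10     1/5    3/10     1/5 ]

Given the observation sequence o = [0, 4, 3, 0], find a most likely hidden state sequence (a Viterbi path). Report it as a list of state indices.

t=0: δ = [1.000e-02, 1.000e-02, 3.000e-02, 1.000e-01, 4.000e-02]  (obs o_0=0)
t=1: δ = [2.000e-03, 6.000e-03, 3.000e-03, 1.200e-03, 4.000e-03]  ψ = [3, 3, 3, 2, 3]  (obs o_1=4)
t=2: δ = [5.400e-04, 2.400e-04, 3.200e-04, 3.600e-04, 3.600e-04]  ψ = [1, 1, 4, 1, 1]  (obs o_2=3)
t=3: δ = [1.620e-05, 1.080e-05, 4.860e-05, 2.560e-05, 1.440e-05]  ψ = [0, 0, 0, 2, 3]  (obs o_3=0)
backtrack: best end state = 2; path = [3, 1, 0, 2]

path = [3, 1, 0, 2]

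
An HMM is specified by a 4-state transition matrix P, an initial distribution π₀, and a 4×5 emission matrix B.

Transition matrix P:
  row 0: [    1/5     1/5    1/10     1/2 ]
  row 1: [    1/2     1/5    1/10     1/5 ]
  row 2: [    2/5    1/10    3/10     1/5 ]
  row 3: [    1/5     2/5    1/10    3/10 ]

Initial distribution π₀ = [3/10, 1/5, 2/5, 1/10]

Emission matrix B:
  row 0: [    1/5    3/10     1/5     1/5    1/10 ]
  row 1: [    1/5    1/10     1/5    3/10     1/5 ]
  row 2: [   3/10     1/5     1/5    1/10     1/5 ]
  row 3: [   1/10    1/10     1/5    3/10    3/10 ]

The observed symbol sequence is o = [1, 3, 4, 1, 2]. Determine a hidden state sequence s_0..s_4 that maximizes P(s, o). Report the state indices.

t=0: δ = [9.000e-02, 2.000e-02, 8.000e-02, 1.000e-02]  (obs o_0=1)
t=1: δ = [6.400e-03, 5.400e-03, 2.400e-03, 1.350e-02]  ψ = [2, 0, 2, 0]  (obs o_1=3)
t=2: δ = [2.700e-04, 1.080e-03, 2.700e-04, 1.215e-03]  ψ = [1, 3, 3, 3]  (obs o_2=4)
t=3: δ = [1.620e-04, 4.860e-05, 2.430e-05, 3.645e-05]  ψ = [1, 3, 3, 3]  (obs o_3=1)
t=4: δ = [6.480e-06, 6.480e-06, 3.240e-06, 1.620e-05]  ψ = [0, 0, 0, 0]  (obs o_4=2)
backtrack: best end state = 3; path = [0, 3, 1, 0, 3]

path = [0, 3, 1, 0, 3]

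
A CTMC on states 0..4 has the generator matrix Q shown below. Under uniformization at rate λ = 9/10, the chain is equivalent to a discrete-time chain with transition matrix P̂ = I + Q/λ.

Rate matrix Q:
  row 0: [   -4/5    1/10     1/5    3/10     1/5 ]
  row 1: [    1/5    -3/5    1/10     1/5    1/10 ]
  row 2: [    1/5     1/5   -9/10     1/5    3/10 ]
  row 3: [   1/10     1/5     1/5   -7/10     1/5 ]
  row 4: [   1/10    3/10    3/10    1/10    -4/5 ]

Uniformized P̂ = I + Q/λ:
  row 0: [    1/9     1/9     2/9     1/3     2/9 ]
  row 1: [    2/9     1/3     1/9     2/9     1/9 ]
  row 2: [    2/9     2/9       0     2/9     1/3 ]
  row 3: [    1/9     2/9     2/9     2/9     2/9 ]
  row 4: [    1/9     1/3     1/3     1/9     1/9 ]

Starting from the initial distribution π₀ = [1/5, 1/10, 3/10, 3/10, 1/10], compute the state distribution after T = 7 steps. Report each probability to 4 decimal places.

t=0: π = [0.2000, 0.1000, 0.3000, 0.3000, 0.1000]
t=1: π = [0.1556, 0.2222, 0.1556, 0.2333, 0.2333]
t=2: π = [0.1531, 0.2556, 0.1889, 0.2136, 0.1889]
t=3: π = [0.1605, 0.2546, 0.1728, 0.2182, 0.1938]
t=4: π = [0.1586, 0.2542, 0.1771, 0.2185, 0.1916]
t=5: π = [0.1590, 0.2541, 0.1759, 0.2186, 0.1924]
t=6: π = [0.1589, 0.2542, 0.1763, 0.2185, 0.1922]
t=7: π = [0.1589, 0.2542, 0.1762, 0.2185, 0.1922]

π = [0.1589, 0.2542, 0.1762, 0.2185, 0.1922]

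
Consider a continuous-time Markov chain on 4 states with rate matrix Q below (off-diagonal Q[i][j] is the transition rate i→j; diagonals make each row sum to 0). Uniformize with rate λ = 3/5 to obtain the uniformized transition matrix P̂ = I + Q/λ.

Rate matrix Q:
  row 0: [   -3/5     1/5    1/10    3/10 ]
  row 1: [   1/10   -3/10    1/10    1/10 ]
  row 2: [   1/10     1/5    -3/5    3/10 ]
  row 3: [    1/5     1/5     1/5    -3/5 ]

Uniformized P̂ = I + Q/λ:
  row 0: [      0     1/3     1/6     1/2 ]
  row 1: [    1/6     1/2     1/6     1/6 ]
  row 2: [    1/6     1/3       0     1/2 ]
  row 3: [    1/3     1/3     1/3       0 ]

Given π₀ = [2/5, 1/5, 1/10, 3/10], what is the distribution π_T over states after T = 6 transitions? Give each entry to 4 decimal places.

π = [0.1781, 0.4000, 0.1781, 0.2438]

t=0: π = [0.4000, 0.2000, 0.1000, 0.3000]
t=1: π = [0.1500, 0.3667, 0.2000, 0.2833]
t=2: π = [0.1889, 0.3944, 0.1806, 0.2361]
t=3: π = [0.1745, 0.3991, 0.1759, 0.2505]
t=4: π = [0.1793, 0.3998, 0.1791, 0.2417]
t=5: π = [0.1771, 0.4000, 0.1771, 0.2458]
t=6: π = [0.1781, 0.4000, 0.1781, 0.2438]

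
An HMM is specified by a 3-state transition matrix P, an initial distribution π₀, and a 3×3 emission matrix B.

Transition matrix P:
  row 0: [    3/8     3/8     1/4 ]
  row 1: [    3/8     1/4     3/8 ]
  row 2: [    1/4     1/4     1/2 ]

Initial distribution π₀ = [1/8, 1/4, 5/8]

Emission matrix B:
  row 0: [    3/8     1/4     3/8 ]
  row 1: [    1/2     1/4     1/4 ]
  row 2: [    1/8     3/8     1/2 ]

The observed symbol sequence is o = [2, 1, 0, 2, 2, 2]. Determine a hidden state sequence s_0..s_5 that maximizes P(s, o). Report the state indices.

path = [2, 2, 1, 2, 2, 2]

t=0: δ = [4.688e-02, 6.250e-02, 3.125e-01]  (obs o_0=2)
t=1: δ = [1.953e-02, 1.953e-02, 5.859e-02]  ψ = [2, 2, 2]  (obs o_1=1)
t=2: δ = [5.493e-03, 7.324e-03, 3.662e-03]  ψ = [2, 2, 2]  (obs o_2=0)
t=3: δ = [1.030e-03, 5.150e-04, 1.373e-03]  ψ = [1, 0, 1]  (obs o_3=2)
t=4: δ = [1.448e-04, 9.656e-05, 3.433e-04]  ψ = [0, 0, 2]  (obs o_4=2)
t=5: δ = [3.219e-05, 2.146e-05, 8.583e-05]  ψ = [2, 2, 2]  (obs o_5=2)
backtrack: best end state = 2; path = [2, 2, 1, 2, 2, 2]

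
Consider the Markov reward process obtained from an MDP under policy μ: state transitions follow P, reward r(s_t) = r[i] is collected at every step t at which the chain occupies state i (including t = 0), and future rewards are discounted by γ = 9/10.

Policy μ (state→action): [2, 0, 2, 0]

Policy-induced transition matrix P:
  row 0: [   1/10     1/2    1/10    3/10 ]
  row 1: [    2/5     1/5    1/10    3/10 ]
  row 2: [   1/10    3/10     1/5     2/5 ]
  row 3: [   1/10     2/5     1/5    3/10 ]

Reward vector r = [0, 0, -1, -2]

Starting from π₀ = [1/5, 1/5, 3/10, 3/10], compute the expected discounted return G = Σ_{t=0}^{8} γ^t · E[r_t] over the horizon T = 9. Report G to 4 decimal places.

G = -4.9197

t=0: π = [0.2000, 0.2000, 0.3000, 0.3000], E[r] = -0.9000, γ^t·E[r] = -0.900000, running G = -0.900000
t=1: π = [0.1600, 0.3500, 0.1600, 0.3300], E[r] = -0.8200, γ^t·E[r] = -0.738000, running G = -1.638000
t=2: π = [0.2050, 0.3300, 0.1490, 0.3160], E[r] = -0.7810, γ^t·E[r] = -0.632610, running G = -2.270610
t=3: π = [0.1990, 0.3396, 0.1465, 0.3149], E[r] = -0.7763, γ^t·E[r] = -0.565923, running G = -2.836533
t=4: π = [0.2019, 0.3373, 0.1461, 0.3147], E[r] = -0.7754, γ^t·E[r] = -0.508766, running G = -3.345299
t=5: π = [0.2012, 0.3381, 0.1461, 0.3146], E[r] = -0.7753, γ^t·E[r] = -0.457811, running G = -3.803110
t=6: π = [0.2014, 0.3379, 0.1461, 0.3146], E[r] = -0.7753, γ^t·E[r] = -0.412018, running G = -4.215128
t=7: π = [0.2014, 0.3380, 0.1461, 0.3146], E[r] = -0.7753, γ^t·E[r] = -0.370815, running G = -4.585943
t=8: π = [0.2014, 0.3379, 0.1461, 0.3146], E[r] = -0.7753, γ^t·E[r] = -0.333733, running G = -4.919676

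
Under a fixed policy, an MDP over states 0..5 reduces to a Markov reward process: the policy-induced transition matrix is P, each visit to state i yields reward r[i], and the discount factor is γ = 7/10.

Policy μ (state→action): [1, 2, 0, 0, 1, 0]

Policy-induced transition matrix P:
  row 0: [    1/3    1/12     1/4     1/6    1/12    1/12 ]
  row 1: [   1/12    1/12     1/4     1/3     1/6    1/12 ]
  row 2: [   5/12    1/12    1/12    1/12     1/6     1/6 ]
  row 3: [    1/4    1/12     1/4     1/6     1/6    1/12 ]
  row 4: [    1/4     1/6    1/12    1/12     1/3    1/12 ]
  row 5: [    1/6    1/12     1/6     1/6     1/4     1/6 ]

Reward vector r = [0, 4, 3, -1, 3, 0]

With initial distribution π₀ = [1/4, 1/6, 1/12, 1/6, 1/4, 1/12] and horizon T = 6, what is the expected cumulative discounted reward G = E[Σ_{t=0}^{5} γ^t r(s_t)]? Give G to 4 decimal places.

t=0: π = [0.2500, 0.1667, 0.0833, 0.1667, 0.2500, 0.0833], E[r] = 1.5000, γ^t·E[r] = 1.500000, running G = 1.500000
t=1: π = [0.2500, 0.1042, 0.1875, 0.1667, 0.1944, 0.0972], E[r] = 1.3958, γ^t·E[r] = 0.977083, running G = 2.477083
t=2: π = [0.2766, 0.0995, 0.1782, 0.1522, 0.1863, 0.1071], E[r] = 1.3397, γ^t·E[r] = 0.656453, running G = 3.133536
t=3: π = [0.2772, 0.0989, 0.1803, 0.1529, 0.1836, 0.1071], E[r] = 1.3343, γ^t·E[r] = 0.457664, running G = 3.591200
t=4: π = [0.2778, 0.0986, 0.1804, 0.1528, 0.1831, 0.1073], E[r] = 1.3322, γ^t·E[r] = 0.319872, running G = 3.911072
t=5: π = [0.2778, 0.0986, 0.1805, 0.1528, 0.1830, 0.1073], E[r] = 1.3319, γ^t·E[r] = 0.223852, running G = 4.134924

G = 4.1349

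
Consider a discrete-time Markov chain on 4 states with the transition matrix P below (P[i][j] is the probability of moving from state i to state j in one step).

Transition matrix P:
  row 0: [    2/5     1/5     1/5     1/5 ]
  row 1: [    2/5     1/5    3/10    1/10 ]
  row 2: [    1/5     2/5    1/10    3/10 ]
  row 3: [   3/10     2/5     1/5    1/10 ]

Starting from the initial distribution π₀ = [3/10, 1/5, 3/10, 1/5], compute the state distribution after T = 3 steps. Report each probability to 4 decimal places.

π = [0.3408, 0.2762, 0.2065, 0.1765]

t=0: π = [0.3000, 0.2000, 0.3000, 0.2000]
t=1: π = [0.3200, 0.3000, 0.1900, 0.1900]
t=2: π = [0.3430, 0.2760, 0.2110, 0.1700]
t=3: π = [0.3408, 0.2762, 0.2065, 0.1765]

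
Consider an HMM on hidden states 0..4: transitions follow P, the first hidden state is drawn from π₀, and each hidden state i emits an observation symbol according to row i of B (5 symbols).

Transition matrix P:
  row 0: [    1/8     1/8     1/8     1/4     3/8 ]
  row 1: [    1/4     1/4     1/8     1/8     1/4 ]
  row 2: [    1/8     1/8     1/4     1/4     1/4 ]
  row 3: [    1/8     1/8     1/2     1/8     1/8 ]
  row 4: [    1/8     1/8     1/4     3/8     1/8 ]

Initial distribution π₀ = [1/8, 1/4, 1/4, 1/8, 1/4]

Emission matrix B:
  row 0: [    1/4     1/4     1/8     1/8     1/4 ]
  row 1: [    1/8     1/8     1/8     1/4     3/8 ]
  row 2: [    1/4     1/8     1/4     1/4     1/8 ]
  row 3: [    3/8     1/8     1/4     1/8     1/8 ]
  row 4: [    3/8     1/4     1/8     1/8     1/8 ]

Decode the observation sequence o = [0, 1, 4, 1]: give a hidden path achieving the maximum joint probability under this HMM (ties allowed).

path = [4, 3, 2, 4]

t=0: δ = [3.125e-02, 3.125e-02, 6.250e-02, 4.688e-02, 9.375e-02]  (obs o_0=0)
t=1: δ = [2.930e-03, 1.465e-03, 2.930e-03, 4.395e-03, 3.906e-03]  ψ = [4, 4, 3, 4, 2]  (obs o_1=1)
t=2: δ = [1.373e-04, 2.060e-04, 2.747e-04, 1.831e-04, 1.373e-04]  ψ = [3, 3, 3, 4, 0]  (obs o_2=4)
t=3: δ = [1.287e-05, 6.437e-06, 1.144e-05, 8.583e-06, 1.717e-05]  ψ = [1, 1, 3, 2, 2]  (obs o_3=1)
backtrack: best end state = 4; path = [4, 3, 2, 4]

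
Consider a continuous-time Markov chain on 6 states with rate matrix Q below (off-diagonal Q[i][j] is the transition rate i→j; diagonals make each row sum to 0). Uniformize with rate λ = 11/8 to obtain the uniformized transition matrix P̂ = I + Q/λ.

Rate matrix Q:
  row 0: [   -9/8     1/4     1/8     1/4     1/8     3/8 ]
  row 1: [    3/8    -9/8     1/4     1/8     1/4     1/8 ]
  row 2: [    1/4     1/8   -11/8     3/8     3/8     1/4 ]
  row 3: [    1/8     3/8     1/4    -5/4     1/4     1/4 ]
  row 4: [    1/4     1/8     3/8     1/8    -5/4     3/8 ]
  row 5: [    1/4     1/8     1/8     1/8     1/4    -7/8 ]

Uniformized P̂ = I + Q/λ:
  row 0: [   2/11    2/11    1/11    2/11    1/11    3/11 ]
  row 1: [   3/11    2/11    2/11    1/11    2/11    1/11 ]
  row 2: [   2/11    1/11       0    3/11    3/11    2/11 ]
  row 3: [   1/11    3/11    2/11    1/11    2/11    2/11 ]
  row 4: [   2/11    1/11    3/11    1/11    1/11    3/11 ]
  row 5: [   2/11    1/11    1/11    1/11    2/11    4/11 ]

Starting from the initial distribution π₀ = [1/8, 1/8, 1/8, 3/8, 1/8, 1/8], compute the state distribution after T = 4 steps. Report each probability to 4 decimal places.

t=0: π = [0.1250, 0.1250, 0.1250, 0.3750, 0.1250, 0.1250]
t=1: π = [0.1591, 0.1818, 0.1477, 0.1250, 0.1705, 0.2159]
t=2: π = [0.1870, 0.1446, 0.1364, 0.1322, 0.1653, 0.2345]
t=3: π = [0.1829, 0.1451, 0.1337, 0.1327, 0.1622, 0.2433]
t=4: π = [0.1829, 0.1449, 0.1335, 0.1319, 0.1626, 0.2442]

π = [0.1829, 0.1449, 0.1335, 0.1319, 0.1626, 0.2442]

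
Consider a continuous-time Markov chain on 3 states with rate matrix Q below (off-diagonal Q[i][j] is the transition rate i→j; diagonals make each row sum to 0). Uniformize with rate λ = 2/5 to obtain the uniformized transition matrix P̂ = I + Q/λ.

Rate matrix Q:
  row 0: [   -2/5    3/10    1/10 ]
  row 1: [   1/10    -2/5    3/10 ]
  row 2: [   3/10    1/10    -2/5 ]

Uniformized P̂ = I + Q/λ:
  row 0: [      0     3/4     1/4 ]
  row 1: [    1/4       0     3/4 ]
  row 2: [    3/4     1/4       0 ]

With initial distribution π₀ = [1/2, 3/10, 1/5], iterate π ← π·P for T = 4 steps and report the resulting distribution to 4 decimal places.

t=0: π = [0.5000, 0.3000, 0.2000]
t=1: π = [0.2250, 0.4250, 0.3500]
t=2: π = [0.3688, 0.2563, 0.3750]
t=3: π = [0.3453, 0.3703, 0.2844]
t=4: π = [0.3059, 0.3301, 0.3641]

π = [0.3059, 0.3301, 0.3641]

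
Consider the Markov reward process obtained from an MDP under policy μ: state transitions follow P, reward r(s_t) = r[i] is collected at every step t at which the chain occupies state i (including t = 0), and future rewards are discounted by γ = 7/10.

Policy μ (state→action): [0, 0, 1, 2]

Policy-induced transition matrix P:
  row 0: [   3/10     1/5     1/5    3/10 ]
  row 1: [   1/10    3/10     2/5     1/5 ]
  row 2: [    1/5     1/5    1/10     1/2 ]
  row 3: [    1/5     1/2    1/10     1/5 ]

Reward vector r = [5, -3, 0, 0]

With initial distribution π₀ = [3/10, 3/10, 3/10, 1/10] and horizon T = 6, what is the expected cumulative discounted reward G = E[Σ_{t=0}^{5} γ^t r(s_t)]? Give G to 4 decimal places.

t=0: π = [0.3000, 0.3000, 0.3000, 0.1000], E[r] = 0.6000, γ^t·E[r] = 0.600000, running G = 0.600000
t=1: π = [0.2000, 0.2600, 0.2200, 0.3200], E[r] = 0.2200, γ^t·E[r] = 0.154000, running G = 0.754000
t=2: π = [0.1940, 0.3220, 0.1980, 0.2860], E[r] = 0.0040, γ^t·E[r] = 0.001960, running G = 0.755960
t=3: π = [0.1872, 0.3180, 0.2160, 0.2788], E[r] = -0.0180, γ^t·E[r] = -0.006174, running G = 0.749786
t=4: π = [0.1869, 0.3154, 0.2141, 0.2835], E[r] = -0.0117, γ^t·E[r] = -0.002814, running G = 0.746972
t=5: π = [0.1871, 0.3166, 0.2133, 0.2829], E[r] = -0.0141, γ^t·E[r] = -0.002363, running G = 0.744609

G = 0.7446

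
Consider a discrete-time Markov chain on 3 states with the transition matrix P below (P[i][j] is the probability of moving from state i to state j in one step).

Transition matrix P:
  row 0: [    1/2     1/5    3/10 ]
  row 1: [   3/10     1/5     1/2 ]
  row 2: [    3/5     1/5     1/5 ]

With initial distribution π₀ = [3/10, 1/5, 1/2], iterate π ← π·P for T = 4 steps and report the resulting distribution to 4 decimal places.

π = [0.4909, 0.2000, 0.3091]

t=0: π = [0.3000, 0.2000, 0.5000]
t=1: π = [0.5100, 0.2000, 0.2900]
t=2: π = [0.4890, 0.2000, 0.3110]
t=3: π = [0.4911, 0.2000, 0.3089]
t=4: π = [0.4909, 0.2000, 0.3091]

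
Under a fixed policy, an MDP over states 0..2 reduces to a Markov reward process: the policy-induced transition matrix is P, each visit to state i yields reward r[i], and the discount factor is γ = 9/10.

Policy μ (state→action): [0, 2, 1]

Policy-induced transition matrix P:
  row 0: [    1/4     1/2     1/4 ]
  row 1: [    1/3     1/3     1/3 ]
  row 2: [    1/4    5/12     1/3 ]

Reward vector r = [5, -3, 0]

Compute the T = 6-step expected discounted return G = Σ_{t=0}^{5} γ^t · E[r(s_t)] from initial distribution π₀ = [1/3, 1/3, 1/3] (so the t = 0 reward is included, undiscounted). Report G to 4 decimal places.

t=0: π = [0.3333, 0.3333, 0.3333], E[r] = 0.6667, γ^t·E[r] = 0.666667, running G = 0.666667
t=1: π = [0.2778, 0.4167, 0.3056], E[r] = 0.1389, γ^t·E[r] = 0.125000, running G = 0.791667
t=2: π = [0.2847, 0.4051, 0.3102], E[r] = 0.2083, γ^t·E[r] = 0.168750, running G = 0.960417
t=3: π = [0.2838, 0.4066, 0.3096], E[r] = 0.1989, γ^t·E[r] = 0.144984, running G = 1.105401
t=4: π = [0.2839, 0.4064, 0.3097], E[r] = 0.2002, γ^t·E[r] = 0.131319, running G = 1.236720
t=5: π = [0.2839, 0.4065, 0.3097], E[r] = 0.2000, γ^t·E[r] = 0.118086, running G = 1.354806

G = 1.3548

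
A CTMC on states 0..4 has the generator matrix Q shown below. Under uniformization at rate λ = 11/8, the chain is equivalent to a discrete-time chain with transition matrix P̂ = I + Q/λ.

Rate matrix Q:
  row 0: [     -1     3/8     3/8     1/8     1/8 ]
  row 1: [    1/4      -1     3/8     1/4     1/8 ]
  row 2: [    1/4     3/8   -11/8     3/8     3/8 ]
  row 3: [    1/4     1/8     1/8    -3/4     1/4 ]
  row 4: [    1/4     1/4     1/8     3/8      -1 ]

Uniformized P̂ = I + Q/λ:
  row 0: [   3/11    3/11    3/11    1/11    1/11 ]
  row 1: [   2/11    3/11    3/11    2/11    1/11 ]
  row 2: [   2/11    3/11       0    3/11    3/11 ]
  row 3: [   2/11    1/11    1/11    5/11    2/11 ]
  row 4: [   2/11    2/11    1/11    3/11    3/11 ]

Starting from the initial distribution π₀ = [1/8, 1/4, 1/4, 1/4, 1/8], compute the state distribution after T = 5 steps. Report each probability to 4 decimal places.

π = [0.2000, 0.2085, 0.1514, 0.2658, 0.1743]

t=0: π = [0.1250, 0.2500, 0.2500, 0.2500, 0.1250]
t=1: π = [0.1932, 0.2159, 0.1364, 0.2727, 0.1818]
t=2: π = [0.1994, 0.2066, 0.1529, 0.2676, 0.1736]
t=3: π = [0.1999, 0.2083, 0.1508, 0.2663, 0.1746]
t=4: π = [0.2000, 0.2084, 0.1514, 0.2659, 0.1743]
t=5: π = [0.2000, 0.2085, 0.1514, 0.2658, 0.1743]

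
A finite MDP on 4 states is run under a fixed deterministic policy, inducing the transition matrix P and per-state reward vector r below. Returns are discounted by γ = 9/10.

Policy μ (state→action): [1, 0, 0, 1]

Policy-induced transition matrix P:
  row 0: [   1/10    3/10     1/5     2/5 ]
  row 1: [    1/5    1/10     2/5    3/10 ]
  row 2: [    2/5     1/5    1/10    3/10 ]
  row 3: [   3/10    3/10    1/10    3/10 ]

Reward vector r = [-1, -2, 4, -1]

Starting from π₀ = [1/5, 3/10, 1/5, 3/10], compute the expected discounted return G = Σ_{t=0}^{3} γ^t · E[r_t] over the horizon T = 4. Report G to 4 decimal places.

t=0: π = [0.2000, 0.3000, 0.2000, 0.3000], E[r] = -0.3000, γ^t·E[r] = -0.300000, running G = -0.300000
t=1: π = [0.2500, 0.2200, 0.2100, 0.3200], E[r] = -0.1700, γ^t·E[r] = -0.153000, running G = -0.453000
t=2: π = [0.2490, 0.2350, 0.1910, 0.3250], E[r] = -0.2800, γ^t·E[r] = -0.226800, running G = -0.679800
t=3: π = [0.2458, 0.2339, 0.1954, 0.3249], E[r] = -0.2569, γ^t·E[r] = -0.187280, running G = -0.867080

G = -0.8671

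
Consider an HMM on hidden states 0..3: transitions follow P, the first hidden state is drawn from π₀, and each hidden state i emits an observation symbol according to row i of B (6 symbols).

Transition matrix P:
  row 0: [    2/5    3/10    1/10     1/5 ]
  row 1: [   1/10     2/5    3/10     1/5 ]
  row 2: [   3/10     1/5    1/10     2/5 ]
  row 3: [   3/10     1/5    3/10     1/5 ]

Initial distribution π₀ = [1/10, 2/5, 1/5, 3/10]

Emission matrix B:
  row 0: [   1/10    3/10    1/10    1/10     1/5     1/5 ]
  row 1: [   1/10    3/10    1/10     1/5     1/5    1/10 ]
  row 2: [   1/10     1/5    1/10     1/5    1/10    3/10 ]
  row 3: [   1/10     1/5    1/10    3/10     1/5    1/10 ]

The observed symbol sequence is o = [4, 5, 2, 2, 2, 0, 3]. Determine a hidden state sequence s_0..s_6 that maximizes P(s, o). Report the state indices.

t=0: δ = [2.000e-02, 8.000e-02, 2.000e-02, 6.000e-02]  (obs o_0=4)
t=1: δ = [3.600e-03, 3.200e-03, 7.200e-03, 1.600e-03]  ψ = [3, 1, 1, 1]  (obs o_1=5)
t=2: δ = [2.160e-04, 1.440e-04, 9.600e-05, 2.880e-04]  ψ = [2, 2, 1, 2]  (obs o_2=2)
t=3: δ = [8.640e-06, 6.480e-06, 8.640e-06, 5.760e-06]  ψ = [0, 0, 3, 3]  (obs o_3=2)
t=4: δ = [3.456e-07, 2.592e-07, 1.944e-07, 3.456e-07]  ψ = [0, 0, 1, 2]  (obs o_4=2)
t=5: δ = [1.382e-08, 1.037e-08, 1.037e-08, 7.776e-09]  ψ = [0, 0, 3, 2]  (obs o_5=0)
t=6: δ = [5.530e-10, 8.294e-10, 6.221e-10, 1.244e-09]  ψ = [0, 0, 1, 2]  (obs o_6=3)
backtrack: best end state = 3; path = [1, 2, 3, 2, 3, 2, 3]

path = [1, 2, 3, 2, 3, 2, 3]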